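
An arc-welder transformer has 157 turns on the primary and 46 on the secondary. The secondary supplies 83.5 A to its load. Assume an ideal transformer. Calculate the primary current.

I_p ≈ 24.5 A

For an ideal transformer I_p/I_s = N_s/N_p, so I_p = 83.5 × 46/157 = 24.5 A.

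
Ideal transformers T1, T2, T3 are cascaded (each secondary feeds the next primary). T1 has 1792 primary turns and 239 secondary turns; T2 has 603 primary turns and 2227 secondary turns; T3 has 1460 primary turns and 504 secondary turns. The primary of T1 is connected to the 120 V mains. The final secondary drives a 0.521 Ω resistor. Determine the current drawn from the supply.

After T1: V = 120.00 × 239/1792 = 16.004 V.
After T2: V = 16.004 × 2227/603 = 59.108 V.
After T3: V = 59.108 × 504/1460 = 20.404 V.
I_load = 20.404/0.521 = 39.164 A, so P_out = 20.404 × 39.164 = 799.11 W.
All ideal ⇒ P_in = P_out, so I_supply = 799.11/120 = 6.66 A.

I_supply ≈ 6.66 A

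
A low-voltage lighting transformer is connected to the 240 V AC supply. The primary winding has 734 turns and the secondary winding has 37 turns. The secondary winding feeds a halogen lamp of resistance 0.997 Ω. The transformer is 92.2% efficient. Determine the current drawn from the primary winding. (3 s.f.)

I_p ≈ 0.663 A

V_s = 240 × 37/734 = 12.098 V.
I_s = V_s/R = 12.098/0.997 = 12.134 A.
P_out = V_s I_s = 12.098 × 12.134 = 146.80 W.
P_in = P_out/η = 146.80/0.922 = 159.22 W.
I_p = P_in/V_p = 159.22/240 = 0.663 A.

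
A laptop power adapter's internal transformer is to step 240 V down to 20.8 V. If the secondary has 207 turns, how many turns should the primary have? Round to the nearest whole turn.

N_p = 2388 turns

N_p/N_s = V_p/V_s, so N_p = 207 × 240/20.8 = 2388.5 ≈ 2388 turns.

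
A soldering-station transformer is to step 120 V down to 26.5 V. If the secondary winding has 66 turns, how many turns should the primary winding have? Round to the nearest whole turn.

N_p = 299 turns

N_p/N_s = V_p/V_s, so N_p = 66 × 120/26.5 = 298.9 ≈ 299 turns.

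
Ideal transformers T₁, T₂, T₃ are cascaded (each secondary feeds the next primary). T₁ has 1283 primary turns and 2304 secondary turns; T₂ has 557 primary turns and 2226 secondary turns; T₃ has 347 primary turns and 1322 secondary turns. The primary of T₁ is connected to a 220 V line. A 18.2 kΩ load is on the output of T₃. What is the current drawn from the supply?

After T₁: V = 220.00 × 2304/1283 = 395.07 V.
After T₂: V = 395.07 × 2226/557 = 1578.9 V.
After T₃: V = 1578.9 × 1322/347 = 6015.2 V.
I_load = 6015.2/18200 = 0.33051 A, so P_out = 6015.2 × 0.33051 = 1988.1 W.
All ideal ⇒ P_in = P_out, so I_supply = 1988.1/220 = 9.04 A.

I_supply ≈ 9.04 A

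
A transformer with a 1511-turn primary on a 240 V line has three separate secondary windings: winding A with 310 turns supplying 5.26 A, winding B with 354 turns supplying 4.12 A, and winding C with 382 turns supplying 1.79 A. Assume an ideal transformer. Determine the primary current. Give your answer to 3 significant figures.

I_p ≈ 2.50 A

V_A = 240 × 310/1511 = 49.239 V; V_B = 240 × 354/1511 = 56.228 V; V_C = 240 × 382/1511 = 60.675 V.
P_out = V_A I_A + V_B I_B + V_C I_C = 49.239×5.26 + 56.228×4.12 + 60.675×1.79 = 259.00 + 231.66 + 108.61 = 599.26 W.
Ideal ⇒ P_in = P_out, so I_p = P_out/V_p = 599.26/240 = 2.50 A.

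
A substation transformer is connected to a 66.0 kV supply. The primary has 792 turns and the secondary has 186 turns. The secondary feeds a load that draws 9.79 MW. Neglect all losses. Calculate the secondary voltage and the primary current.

V_s ≈ 15500 V, I_p ≈ 148 A

V_s = V_p × N_s/N_p = 66000 × 186/792 = 15500 V.
I_s = P/V_s = 9.79×10^6/15500 = 631.61 A.
I_p = I_s × N_s/N_p = 631.61 × 186/792 = 148 A.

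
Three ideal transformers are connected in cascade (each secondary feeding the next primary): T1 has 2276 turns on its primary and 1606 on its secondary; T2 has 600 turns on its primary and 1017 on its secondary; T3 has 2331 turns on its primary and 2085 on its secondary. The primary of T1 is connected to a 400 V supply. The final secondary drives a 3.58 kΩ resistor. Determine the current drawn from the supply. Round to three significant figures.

After T1: V = 400.00 × 1606/2276 = 282.25 V.
After T2: V = 282.25 × 1017/600 = 478.41 V.
After T3: V = 478.41 × 2085/2331 = 427.92 V.
I_load = 427.92/3580 = 0.11953 A, so P_out = 427.92 × 0.11953 = 51.151 W.
All ideal ⇒ P_in = P_out, so I_supply = 51.151/400 = 0.128 A.

I_supply ≈ 0.128 A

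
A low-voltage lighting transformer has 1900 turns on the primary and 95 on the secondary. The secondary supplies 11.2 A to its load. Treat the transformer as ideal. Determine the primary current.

For an ideal transformer I_p/I_s = N_s/N_p, so I_p = 11.2 × 95/1900 = 0.560 A.

I_p ≈ 0.560 A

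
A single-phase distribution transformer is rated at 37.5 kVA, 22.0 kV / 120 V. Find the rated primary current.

I_p = S/V_p = 37500/22000 = 1.70 A.

I_p ≈ 1.70 A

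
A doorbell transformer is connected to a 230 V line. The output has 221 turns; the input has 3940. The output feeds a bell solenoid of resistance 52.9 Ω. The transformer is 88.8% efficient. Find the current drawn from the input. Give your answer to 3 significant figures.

I_in ≈ 0.0154 A

V_out = 230 × 221/3940 = 12.901 V.
I_out = V_out/R = 12.901/52.9 = 0.24388 A.
P_out = V_out I_out = 12.901 × 0.24388 = 3.1462 W.
P_in = P_out/η = 3.1462/0.888 = 3.5431 W.
I_in = P_in/V_in = 3.5431/230 = 0.0154 A.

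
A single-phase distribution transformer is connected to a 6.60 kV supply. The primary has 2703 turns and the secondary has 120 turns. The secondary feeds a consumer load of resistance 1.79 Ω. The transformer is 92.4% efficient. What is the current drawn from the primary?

I_p ≈ 7.86 A

V_s = 6600 × 120/2703 = 293.01 V.
I_s = V_s/R = 293.01/1.79 = 163.69 A.
P_out = V_s I_s = 293.01 × 163.69 = 47963 W.
P_in = P_out/η = 47963/0.924 = 51908 W.
I_p = P_in/V_p = 51908/6600 = 7.86 A.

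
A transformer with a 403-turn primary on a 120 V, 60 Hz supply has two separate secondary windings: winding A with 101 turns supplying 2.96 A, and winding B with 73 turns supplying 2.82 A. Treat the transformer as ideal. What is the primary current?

V_A = 120 × 101/403 = 30.074 V; V_B = 120 × 73/403 = 21.737 V.
P_out = V_A I_A + V_B I_B = 30.074×2.96 + 21.737×2.82 = 89.020 + 61.298 = 150.32 W.
Ideal ⇒ P_in = P_out, so I_p = P_out/V_p = 150.32/120 = 1.25 A.

I_p ≈ 1.25 A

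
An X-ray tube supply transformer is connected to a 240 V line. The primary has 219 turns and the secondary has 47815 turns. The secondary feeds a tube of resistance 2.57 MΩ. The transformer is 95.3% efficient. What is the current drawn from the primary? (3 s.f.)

V_s = 240 × 47815/219 = 52400 V.
I_s = V_s/R = 52400/(2.57×10^6) = 0.020389 A.
P_out = V_s I_s = 52400 × 0.020389 = 1068.4 W.
P_in = P_out/η = 1068.4/0.953 = 1121.1 W.
I_p = P_in/V_p = 1121.1/240 = 4.67 A.

I_p ≈ 4.67 A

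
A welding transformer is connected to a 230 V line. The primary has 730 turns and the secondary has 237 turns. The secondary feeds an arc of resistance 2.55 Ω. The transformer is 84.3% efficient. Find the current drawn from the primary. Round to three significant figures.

V_s = 230 × 237/730 = 74.671 V.
I_s = V_s/R = 74.671/2.55 = 29.283 A.
P_out = V_s I_s = 74.671 × 29.283 = 2186.6 W.
P_in = P_out/η = 2186.6/0.843 = 2593.8 W.
I_p = P_in/V_p = 2593.8/230 = 11.3 A.

I_p ≈ 11.3 A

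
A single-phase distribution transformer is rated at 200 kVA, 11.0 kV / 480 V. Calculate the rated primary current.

I_p = S/V_p = 200000/11000 = 18.2 A.

I_p ≈ 18.2 A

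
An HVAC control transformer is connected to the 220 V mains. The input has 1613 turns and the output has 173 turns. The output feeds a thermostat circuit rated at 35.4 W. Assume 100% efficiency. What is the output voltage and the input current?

V_out ≈ 23.6 V, I_in ≈ 0.161 A

V_out = V_in × N_out/N_in = 220 × 173/1613 = 23.596 V.
I_out = P/V_out = 35.4/23.596 = 1.5003 A.
I_in = I_out × N_out/N_in = 1.5003 × 173/1613 = 0.161 A.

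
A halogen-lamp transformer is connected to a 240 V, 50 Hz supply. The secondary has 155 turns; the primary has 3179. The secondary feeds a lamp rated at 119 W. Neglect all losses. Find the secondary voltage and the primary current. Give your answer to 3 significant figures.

V_s ≈ 11.7 V, I_p ≈ 0.496 A

V_s = V_p × N_s/N_p = 240 × 155/3179 = 11.702 V.
I_s = P/V_s = 119/11.702 = 10.169 A.
I_p = I_s × N_s/N_p = 10.169 × 155/3179 = 0.496 A.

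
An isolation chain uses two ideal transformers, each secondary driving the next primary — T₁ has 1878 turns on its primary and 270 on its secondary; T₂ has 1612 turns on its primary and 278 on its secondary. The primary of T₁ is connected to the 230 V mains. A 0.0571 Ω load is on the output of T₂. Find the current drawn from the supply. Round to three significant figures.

I_supply ≈ 2.48 A

Secondary of T₁: V = 230.00 × 270/1878 = 33.067 V.
Secondary of T₂: V = 33.067 × 278/1612 = 5.7026 V.
I_load = 5.7026/0.0571 = 99.871 A, so P_out = 5.7026 × 99.871 = 569.53 W.
All ideal ⇒ P_in = P_out, so I_supply = 569.53/230 = 2.48 A.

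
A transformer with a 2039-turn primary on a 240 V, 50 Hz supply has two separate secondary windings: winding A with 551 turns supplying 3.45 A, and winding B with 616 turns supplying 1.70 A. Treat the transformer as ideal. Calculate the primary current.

I_p ≈ 1.45 A

V_A = 240 × 551/2039 = 64.855 V; V_B = 240 × 616/2039 = 72.506 V.
P_out = V_A I_A + V_B I_B = 64.855×3.45 + 72.506×1.70 = 223.75 + 123.26 = 347.01 W.
Ideal ⇒ P_in = P_out, so I_p = P_out/V_p = 347.01/240 = 1.45 A.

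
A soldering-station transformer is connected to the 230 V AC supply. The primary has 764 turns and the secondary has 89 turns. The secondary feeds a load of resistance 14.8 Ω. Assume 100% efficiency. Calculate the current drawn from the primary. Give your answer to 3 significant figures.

V_s = V_p × N_s/N_p = 230 × 89/764 = 26.793 V.
I_s = V_s/R = 26.793/14.8 = 1.8104 A.
For an ideal transformer I_p N_p = I_s N_s, so I_p = 1.8104 × 89/764 = 0.211 A.

I_p ≈ 0.211 A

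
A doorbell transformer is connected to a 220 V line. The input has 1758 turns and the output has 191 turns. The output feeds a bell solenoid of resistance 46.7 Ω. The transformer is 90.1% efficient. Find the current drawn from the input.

V_out = 220 × 191/1758 = 23.902 V.
I_out = V_out/R = 23.902/46.7 = 0.51182 A.
P_out = V_out I_out = 23.902 × 0.51182 = 12.234 W.
P_in = P_out/η = 12.234/0.901 = 13.578 W.
I_in = P_in/V_in = 13.578/220 = 0.0617 A.

I_in ≈ 0.0617 A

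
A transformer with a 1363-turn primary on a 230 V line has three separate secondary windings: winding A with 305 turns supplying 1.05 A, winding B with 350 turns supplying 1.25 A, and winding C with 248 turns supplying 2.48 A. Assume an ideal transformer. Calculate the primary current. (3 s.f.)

I_p ≈ 1.01 A

V_A = 230 × 305/1363 = 51.467 V; V_B = 230 × 350/1363 = 59.061 V; V_C = 230 × 248/1363 = 41.849 V.
P_out = V_A I_A + V_B I_B + V_C I_C = 51.467×1.05 + 59.061×1.25 + 41.849×2.48 = 54.041 + 73.826 + 103.79 = 231.65 W.
Ideal ⇒ P_in = P_out, so I_p = P_out/V_p = 231.65/230 = 1.01 A.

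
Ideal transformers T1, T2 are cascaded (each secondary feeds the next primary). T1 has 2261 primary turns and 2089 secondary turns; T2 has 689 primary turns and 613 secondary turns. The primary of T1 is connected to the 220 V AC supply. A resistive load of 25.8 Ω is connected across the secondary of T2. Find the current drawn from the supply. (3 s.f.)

I_supply ≈ 5.76 A

After T1: V = 220.00 × 2089/2261 = 203.26 V.
After T2: V = 203.26 × 613/689 = 180.84 V.
I_load = 180.84/25.8 = 7.0094 A, so P_out = 180.84 × 7.0094 = 1267.6 W.
All ideal ⇒ P_in = P_out, so I_supply = 1267.6/220 = 5.76 A.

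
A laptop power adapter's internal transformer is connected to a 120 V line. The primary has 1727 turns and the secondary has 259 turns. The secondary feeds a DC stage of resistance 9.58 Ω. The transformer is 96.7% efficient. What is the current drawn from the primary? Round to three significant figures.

V_s = 120 × 259/1727 = 17.997 V.
I_s = V_s/R = 17.997/9.58 = 1.8786 A.
P_out = V_s I_s = 17.997 × 1.8786 = 33.807 W.
P_in = P_out/η = 33.807/0.967 = 34.961 W.
I_p = P_in/V_p = 34.961/120 = 0.291 A.

I_p ≈ 0.291 A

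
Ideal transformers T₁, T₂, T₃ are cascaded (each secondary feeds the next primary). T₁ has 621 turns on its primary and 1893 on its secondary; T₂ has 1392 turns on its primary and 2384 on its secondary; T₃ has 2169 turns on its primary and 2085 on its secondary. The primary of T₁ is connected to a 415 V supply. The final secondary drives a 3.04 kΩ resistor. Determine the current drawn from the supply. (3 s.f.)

I_supply ≈ 3.44 A

After T₁: V = 415.00 × 1893/621 = 1265.0 V.
After T₂: V = 1265.0 × 2384/1392 = 2166.6 V.
After T₃: V = 2166.6 × 2085/2169 = 2082.7 V.
I_load = 2082.7/3040 = 0.68509 A, so P_out = 2082.7 × 0.68509 = 1426.8 W.
All ideal ⇒ P_in = P_out, so I_supply = 1426.8/415 = 3.44 A.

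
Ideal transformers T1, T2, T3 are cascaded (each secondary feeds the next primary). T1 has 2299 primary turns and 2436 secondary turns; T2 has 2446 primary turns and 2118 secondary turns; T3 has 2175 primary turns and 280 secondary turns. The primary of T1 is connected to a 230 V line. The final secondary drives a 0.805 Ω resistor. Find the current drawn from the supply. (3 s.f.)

After T1: V = 230.00 × 2436/2299 = 243.71 V.
After T2: V = 243.71 × 2118/2446 = 211.03 V.
After T3: V = 211.03 × 280/2175 = 27.167 V.
I_load = 27.167/0.805 = 33.747 A, so P_out = 27.167 × 33.747 = 916.80 W.
All ideal ⇒ P_in = P_out, so I_supply = 916.80/230 = 3.99 A.

I_supply ≈ 3.99 A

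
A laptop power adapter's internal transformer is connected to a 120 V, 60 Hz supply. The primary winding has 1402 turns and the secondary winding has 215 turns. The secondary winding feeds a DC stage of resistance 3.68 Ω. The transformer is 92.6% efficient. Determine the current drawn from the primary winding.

I_p ≈ 0.828 A

V_s = 120 × 215/1402 = 18.402 V.
I_s = V_s/R = 18.402/3.68 = 5.0006 A.
P_out = V_s I_s = 18.402 × 5.0006 = 92.023 W.
P_in = P_out/η = 92.023/0.926 = 99.377 W.
I_p = P_in/V_p = 99.377/120 = 0.828 A.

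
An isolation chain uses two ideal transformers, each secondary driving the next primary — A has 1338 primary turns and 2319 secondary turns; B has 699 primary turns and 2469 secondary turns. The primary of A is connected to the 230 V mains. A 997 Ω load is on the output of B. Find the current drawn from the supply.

I_supply ≈ 8.65 A

Secondary of A: V = 230.00 × 2319/1338 = 398.63 V.
Secondary of B: V = 398.63 × 2469/699 = 1408.0 V.
I_load = 1408.0/997 = 1.4123 A, so P_out = 1408.0 × 1.4123 = 1988.6 W.
All ideal ⇒ P_in = P_out, so I_supply = 1988.6/230 = 8.65 A.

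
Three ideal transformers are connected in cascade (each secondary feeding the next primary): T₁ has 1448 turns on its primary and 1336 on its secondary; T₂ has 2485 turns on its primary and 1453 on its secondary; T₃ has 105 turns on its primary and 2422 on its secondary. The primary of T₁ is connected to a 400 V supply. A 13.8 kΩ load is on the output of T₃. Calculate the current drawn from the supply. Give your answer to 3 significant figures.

After T₁: V = 400.00 × 1336/1448 = 369.06 V.
After T₂: V = 369.06 × 1453/2485 = 215.79 V.
After T₃: V = 215.79 × 2422/105 = 4977.6 V.
I_load = 4977.6/13800 = 0.36070 A, so P_out = 4977.6 × 0.36070 = 1795.4 W.
All ideal ⇒ P_in = P_out, so I_supply = 1795.4/400 = 4.49 A.

I_supply ≈ 4.49 A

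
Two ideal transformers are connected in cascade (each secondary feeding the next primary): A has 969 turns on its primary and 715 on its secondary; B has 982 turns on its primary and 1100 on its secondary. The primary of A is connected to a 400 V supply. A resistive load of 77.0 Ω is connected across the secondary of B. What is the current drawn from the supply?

Secondary of A: V = 400.00 × 715/969 = 295.15 V.
Secondary of B: V = 295.15 × 1100/982 = 330.62 V.
I_load = 330.62/77.0 = 4.2937 A, so P_out = 330.62 × 4.2937 = 1419.6 W.
All ideal ⇒ P_in = P_out, so I_supply = 1419.6/400 = 3.55 A.

I_supply ≈ 3.55 A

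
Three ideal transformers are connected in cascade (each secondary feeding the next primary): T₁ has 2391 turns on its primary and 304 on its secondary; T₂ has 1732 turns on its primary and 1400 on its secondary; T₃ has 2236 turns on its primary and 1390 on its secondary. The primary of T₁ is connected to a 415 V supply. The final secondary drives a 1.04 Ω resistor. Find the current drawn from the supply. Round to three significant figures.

I_supply ≈ 1.63 A

Secondary of T₁: V = 415.00 × 304/2391 = 52.765 V.
Secondary of T₂: V = 52.765 × 1400/1732 = 42.650 V.
Secondary of T₃: V = 42.650 × 1390/2236 = 26.513 V.
I_load = 26.513/1.04 = 25.494 A, so P_out = 26.513 × 25.494 = 675.92 W.
All ideal ⇒ P_in = P_out, so I_supply = 675.92/415 = 1.63 A.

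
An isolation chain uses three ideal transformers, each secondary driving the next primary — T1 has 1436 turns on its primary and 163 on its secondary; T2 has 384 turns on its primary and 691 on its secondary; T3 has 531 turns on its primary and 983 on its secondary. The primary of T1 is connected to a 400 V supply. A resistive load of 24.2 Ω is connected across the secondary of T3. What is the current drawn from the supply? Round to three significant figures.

After T1: V = 400.00 × 163/1436 = 45.404 V.
After T2: V = 45.404 × 691/384 = 81.703 V.
After T3: V = 81.703 × 983/531 = 151.25 V.
I_load = 151.25/24.2 = 6.2501 A, so P_out = 151.25 × 6.2501 = 945.33 W.
All ideal ⇒ P_in = P_out, so I_supply = 945.33/400 = 2.36 A.

I_supply ≈ 2.36 A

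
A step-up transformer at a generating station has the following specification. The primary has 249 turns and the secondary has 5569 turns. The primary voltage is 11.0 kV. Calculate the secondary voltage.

V_s ≈ 246000 V

V_s/V_p = N_s/N_p, so V_s = 11000 × 5569/249 = 246000 V.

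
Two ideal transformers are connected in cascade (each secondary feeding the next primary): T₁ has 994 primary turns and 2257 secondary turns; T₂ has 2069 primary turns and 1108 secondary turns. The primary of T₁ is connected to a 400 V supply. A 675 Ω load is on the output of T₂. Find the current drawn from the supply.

After T₁: V = 400.00 × 2257/994 = 908.25 V.
After T₂: V = 908.25 × 1108/2069 = 486.39 V.
I_load = 486.39/675 = 0.72058 A, so P_out = 486.39 × 0.72058 = 350.48 W.
All ideal ⇒ P_in = P_out, so I_supply = 350.48/400 = 0.876 A.

I_supply ≈ 0.876 A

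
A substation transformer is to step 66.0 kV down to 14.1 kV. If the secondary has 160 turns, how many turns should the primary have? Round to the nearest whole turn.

N_p = 749 turns

N_p/N_s = V_p/V_s, so N_p = 160 × 66000/14100 = 748.9 ≈ 749 turns.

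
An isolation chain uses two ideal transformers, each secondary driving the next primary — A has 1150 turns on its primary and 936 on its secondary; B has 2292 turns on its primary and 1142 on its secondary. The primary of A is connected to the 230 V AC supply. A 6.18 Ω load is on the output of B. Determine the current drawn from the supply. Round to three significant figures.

I_supply ≈ 6.12 A

Secondary of A: V = 230.00 × 936/1150 = 187.20 V.
Secondary of B: V = 187.20 × 1142/2292 = 93.273 V.
I_load = 93.273/6.18 = 15.093 A, so P_out = 93.273 × 15.093 = 1407.8 W.
All ideal ⇒ P_in = P_out, so I_supply = 1407.8/230 = 6.12 A.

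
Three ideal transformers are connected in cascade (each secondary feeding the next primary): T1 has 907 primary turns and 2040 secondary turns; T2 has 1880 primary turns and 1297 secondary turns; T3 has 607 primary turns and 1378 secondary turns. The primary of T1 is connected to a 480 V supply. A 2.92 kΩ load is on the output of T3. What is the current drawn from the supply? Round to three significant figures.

Secondary of T1: V = 480.00 × 2040/907 = 1079.6 V.
Secondary of T2: V = 1079.6 × 1297/1880 = 744.81 V.
Secondary of T3: V = 744.81 × 1378/607 = 1690.9 V.
I_load = 1690.9/2920 = 0.57906 A, so P_out = 1690.9 × 0.57906 = 979.11 W.
All ideal ⇒ P_in = P_out, so I_supply = 979.11/480 = 2.04 A.

I_supply ≈ 2.04 A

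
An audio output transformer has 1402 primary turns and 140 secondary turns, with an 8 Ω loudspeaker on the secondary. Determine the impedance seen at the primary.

Z_p = (N_p/N_s)² × Z_s = (1402/140)² × 8 = 802 Ω.

Z_p ≈ 802 Ω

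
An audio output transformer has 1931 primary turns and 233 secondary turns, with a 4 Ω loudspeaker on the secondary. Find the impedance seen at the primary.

Z_p = (N_p/N_s)² × Z_s = (1931/233)² × 4 = 275 Ω.

Z_p ≈ 275 Ω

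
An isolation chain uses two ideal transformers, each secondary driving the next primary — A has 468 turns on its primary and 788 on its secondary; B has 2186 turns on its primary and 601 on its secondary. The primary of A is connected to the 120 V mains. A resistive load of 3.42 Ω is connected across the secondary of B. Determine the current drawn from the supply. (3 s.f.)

After A: V = 120.00 × 788/468 = 202.05 V.
After B: V = 202.05 × 601/2186 = 55.550 V.
I_load = 55.550/3.42 = 16.243 A, so P_out = 55.550 × 16.243 = 902.29 W.
All ideal ⇒ P_in = P_out, so I_supply = 902.29/120 = 7.52 A.

I_supply ≈ 7.52 A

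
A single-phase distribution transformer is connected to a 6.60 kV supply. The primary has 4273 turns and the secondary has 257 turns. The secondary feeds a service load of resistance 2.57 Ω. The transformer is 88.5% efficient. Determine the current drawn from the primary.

V_s = 6600 × 257/4273 = 396.96 V.
I_s = V_s/R = 396.96/2.57 = 154.46 A.
P_out = V_s I_s = 396.96 × 154.46 = 61313 W.
P_in = P_out/η = 61313/0.885 = 69281 W.
I_p = P_in/V_p = 69281/6600 = 10.5 A.

I_p ≈ 10.5 A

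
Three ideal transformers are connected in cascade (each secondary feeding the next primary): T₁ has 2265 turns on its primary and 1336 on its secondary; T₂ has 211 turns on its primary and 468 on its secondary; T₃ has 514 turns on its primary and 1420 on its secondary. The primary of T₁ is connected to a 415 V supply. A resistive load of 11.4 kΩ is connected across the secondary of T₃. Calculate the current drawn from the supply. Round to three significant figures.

Secondary of T₁: V = 415.00 × 1336/2265 = 244.79 V.
Secondary of T₂: V = 244.79 × 468/211 = 542.94 V.
Secondary of T₃: V = 542.94 × 1420/514 = 1499.9 V.
I_load = 1499.9/11400 = 0.13157 A, so P_out = 1499.9 × 0.13157 = 197.35 W.
All ideal ⇒ P_in = P_out, so I_supply = 197.35/415 = 0.476 A.

I_supply ≈ 0.476 A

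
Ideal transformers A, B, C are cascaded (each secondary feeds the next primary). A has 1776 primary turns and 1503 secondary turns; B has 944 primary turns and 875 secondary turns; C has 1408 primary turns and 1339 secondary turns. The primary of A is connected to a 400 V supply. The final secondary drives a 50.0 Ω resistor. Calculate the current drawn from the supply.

I_supply ≈ 4.45 A

Secondary of A: V = 400.00 × 1503/1776 = 338.51 V.
Secondary of B: V = 338.51 × 875/944 = 313.77 V.
Secondary of C: V = 313.77 × 1339/1408 = 298.39 V.
I_load = 298.39/50.0 = 5.9679 A, so P_out = 298.39 × 5.9679 = 1780.8 W.
All ideal ⇒ P_in = P_out, so I_supply = 1780.8/400 = 4.45 A.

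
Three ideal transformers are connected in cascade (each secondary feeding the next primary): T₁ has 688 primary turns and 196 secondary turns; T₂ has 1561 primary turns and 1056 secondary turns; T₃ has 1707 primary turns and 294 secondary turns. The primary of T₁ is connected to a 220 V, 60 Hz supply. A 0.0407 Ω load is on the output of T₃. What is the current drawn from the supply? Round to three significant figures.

I_supply ≈ 5.96 A

Secondary of T₁: V = 220.00 × 196/688 = 62.674 V.
Secondary of T₂: V = 62.674 × 1056/1561 = 42.399 V.
Secondary of T₃: V = 42.399 × 294/1707 = 7.3024 V.
I_load = 7.3024/0.0407 = 179.42 A, so P_out = 7.3024 × 179.42 = 1310.2 W.
All ideal ⇒ P_in = P_out, so I_supply = 1310.2/220 = 5.96 A.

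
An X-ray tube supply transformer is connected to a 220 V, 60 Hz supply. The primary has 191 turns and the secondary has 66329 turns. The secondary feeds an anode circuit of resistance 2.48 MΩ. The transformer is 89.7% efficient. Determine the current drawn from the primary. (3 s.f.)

I_p ≈ 11.9 A

V_s = 220 × 66329/191 = 76400 V.
I_s = V_s/R = 76400/(2.48×10^6) = 0.030806 A.
P_out = V_s I_s = 76400 × 0.030806 = 2353.6 W.
P_in = P_out/η = 2353.6/0.897 = 2623.9 W.
I_p = P_in/V_p = 2623.9/220 = 11.9 A.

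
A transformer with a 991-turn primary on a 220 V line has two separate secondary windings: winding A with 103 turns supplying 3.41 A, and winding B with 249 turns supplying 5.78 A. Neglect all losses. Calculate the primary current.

I_p ≈ 1.81 A

V_A = 220 × 103/991 = 22.866 V; V_B = 220 × 249/991 = 55.277 V.
P_out = V_A I_A + V_B I_B = 22.866×3.41 + 55.277×5.78 = 77.972 + 319.50 = 397.48 W.
Ideal ⇒ P_in = P_out, so I_p = P_out/V_p = 397.48/220 = 1.81 A.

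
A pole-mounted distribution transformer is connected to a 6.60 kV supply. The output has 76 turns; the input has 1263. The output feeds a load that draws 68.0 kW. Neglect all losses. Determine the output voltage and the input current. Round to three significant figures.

V_out ≈ 397 V, I_in ≈ 10.3 A

V_out = V_in × N_out/N_in = 6600 × 76/1263 = 397.15 V.
I_out = P/V_out = 68000/397.15 = 171.22 A.
I_in = I_out × N_out/N_in = 171.22 × 76/1263 = 10.3 A.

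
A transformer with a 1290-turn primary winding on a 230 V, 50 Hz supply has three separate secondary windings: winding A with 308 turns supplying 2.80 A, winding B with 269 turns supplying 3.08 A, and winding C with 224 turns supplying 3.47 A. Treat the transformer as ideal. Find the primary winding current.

V_A = 230 × 308/1290 = 54.915 V; V_B = 230 × 269/1290 = 47.961 V; V_C = 230 × 224/1290 = 39.938 V.
P_out = V_A I_A + V_B I_B + V_C I_C = 54.915×2.80 + 47.961×3.08 + 39.938×3.47 = 153.76 + 147.72 + 138.58 = 440.07 W.
Ideal ⇒ P_in = P_out, so I_p = P_out/V_p = 440.07/230 = 1.91 A.

I_p ≈ 1.91 A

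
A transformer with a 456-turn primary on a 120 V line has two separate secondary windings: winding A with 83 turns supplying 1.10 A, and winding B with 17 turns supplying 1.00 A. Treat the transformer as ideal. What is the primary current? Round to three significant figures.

V_A = 120 × 83/456 = 21.842 V; V_B = 120 × 17/456 = 4.4737 V.
P_out = V_A I_A + V_B I_B = 21.842×1.10 + 4.4737×1.00 = 24.026 + 4.4737 = 28.500 W.
Ideal ⇒ P_in = P_out, so I_p = P_out/V_p = 28.500/120 = 0.237 A.

I_p ≈ 0.237 A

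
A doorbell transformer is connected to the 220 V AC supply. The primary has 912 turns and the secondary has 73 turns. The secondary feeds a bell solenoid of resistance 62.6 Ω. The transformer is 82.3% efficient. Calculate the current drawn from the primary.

V_s = 220 × 73/912 = 17.610 V.
I_s = V_s/R = 17.610/62.6 = 0.28130 A.
P_out = V_s I_s = 17.610 × 0.28130 = 4.9537 W.
P_in = P_out/η = 4.9537/0.823 = 6.0190 W.
I_p = P_in/V_p = 6.0190/220 = 0.0274 A.

I_p ≈ 0.0274 A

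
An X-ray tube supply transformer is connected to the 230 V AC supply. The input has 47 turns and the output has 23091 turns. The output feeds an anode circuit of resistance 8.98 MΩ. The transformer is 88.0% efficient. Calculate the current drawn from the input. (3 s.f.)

V_out = 230 × 23091/47 = 113000 V.
I_out = V_out/R = 113000/(8.98×10^6) = 0.012583 A.
P_out = V_out I_out = 113000 × 0.012583 = 1421.9 W.
P_in = P_out/η = 1421.9/0.880 = 1615.8 W.
I_in = P_in/V_in = 1615.8/230 = 7.03 A.

I_in ≈ 7.03 A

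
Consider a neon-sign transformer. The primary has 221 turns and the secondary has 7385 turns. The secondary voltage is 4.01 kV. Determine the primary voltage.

V_p ≈ 120 V

V_p/V_s = N_p/N_s, so V_p = 4010 × 221/7385 = 120 V.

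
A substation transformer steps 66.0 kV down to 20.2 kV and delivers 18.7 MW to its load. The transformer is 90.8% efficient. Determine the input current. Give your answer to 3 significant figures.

P_in = P_out/η = 1.87×10^7/0.908 = 2.0595×10^7 W.
I_in = P_in/V_in = 2.0595×10^7/66000 = 312 A.

I_in ≈ 312 A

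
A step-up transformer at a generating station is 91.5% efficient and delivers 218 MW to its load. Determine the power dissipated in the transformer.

P_in = P_out/η = 2.18×10^8/0.915 = 2.38251×10^8 W.
P_loss = P_in − P_out = 2.38251×10^8 − 2.18×10^8 = 2.03×10^7 W.

P_loss ≈ 2.03×10^7 W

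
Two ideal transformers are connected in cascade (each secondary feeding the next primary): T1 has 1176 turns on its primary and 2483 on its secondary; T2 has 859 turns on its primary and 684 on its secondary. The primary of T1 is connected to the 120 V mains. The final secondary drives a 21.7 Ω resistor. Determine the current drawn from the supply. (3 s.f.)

I_supply ≈ 15.6 A

Secondary of T1: V = 120.00 × 2483/1176 = 253.37 V.
Secondary of T2: V = 253.37 × 684/859 = 201.75 V.
I_load = 201.75/21.7 = 9.2972 A, so P_out = 201.75 × 9.2972 = 1875.7 W.
All ideal ⇒ P_in = P_out, so I_supply = 1875.7/120 = 15.6 A.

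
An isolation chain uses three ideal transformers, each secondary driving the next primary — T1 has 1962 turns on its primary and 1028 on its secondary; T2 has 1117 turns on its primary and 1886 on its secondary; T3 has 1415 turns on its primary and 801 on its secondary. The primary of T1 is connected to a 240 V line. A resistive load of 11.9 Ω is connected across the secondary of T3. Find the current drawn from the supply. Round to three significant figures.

After T1: V = 240.00 × 1028/1962 = 125.75 V.
After T2: V = 125.75 × 1886/1117 = 212.32 V.
After T3: V = 212.32 × 801/1415 = 120.19 V.
I_load = 120.19/11.9 = 10.100 A, so P_out = 120.19 × 10.100 = 1213.9 W.
All ideal ⇒ P_in = P_out, so I_supply = 1213.9/240 = 5.06 A.

I_supply ≈ 5.06 A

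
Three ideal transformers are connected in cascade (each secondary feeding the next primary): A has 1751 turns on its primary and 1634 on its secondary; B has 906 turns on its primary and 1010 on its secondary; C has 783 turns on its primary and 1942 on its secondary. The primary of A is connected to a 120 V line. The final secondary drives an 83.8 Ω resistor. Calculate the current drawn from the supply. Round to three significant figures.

After A: V = 120.00 × 1634/1751 = 111.98 V.
After B: V = 111.98 × 1010/906 = 124.84 V.
After C: V = 124.84 × 1942/783 = 309.62 V.
I_load = 309.62/83.8 = 3.6947 A, so P_out = 309.62 × 3.6947 = 1144.0 W.
All ideal ⇒ P_in = P_out, so I_supply = 1144.0/120 = 9.53 A.

I_supply ≈ 9.53 A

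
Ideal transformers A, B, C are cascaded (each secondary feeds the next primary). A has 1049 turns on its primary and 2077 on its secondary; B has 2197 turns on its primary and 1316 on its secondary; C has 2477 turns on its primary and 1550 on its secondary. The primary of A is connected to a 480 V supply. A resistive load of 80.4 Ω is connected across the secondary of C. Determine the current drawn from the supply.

Secondary of A: V = 480.00 × 2077/1049 = 950.39 V.
Secondary of B: V = 950.39 × 1316/2197 = 569.28 V.
Secondary of C: V = 569.28 × 1550/2477 = 356.23 V.
I_load = 356.23/80.4 = 4.4308 A, so P_out = 356.23 × 4.4308 = 1578.4 W.
All ideal ⇒ P_in = P_out, so I_supply = 1578.4/480 = 3.29 A.

I_supply ≈ 3.29 A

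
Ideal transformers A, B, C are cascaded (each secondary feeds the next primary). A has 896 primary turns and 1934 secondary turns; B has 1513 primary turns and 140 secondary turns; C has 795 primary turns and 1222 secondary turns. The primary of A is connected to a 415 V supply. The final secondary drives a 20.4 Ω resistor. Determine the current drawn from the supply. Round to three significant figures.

I_supply ≈ 1.92 A

After A: V = 415.00 × 1934/896 = 895.77 V.
After B: V = 895.77 × 140/1513 = 82.887 V.
After C: V = 82.887 × 1222/795 = 127.41 V.
I_load = 127.41/20.4 = 6.2454 A, so P_out = 127.41 × 6.2454 = 795.70 W.
All ideal ⇒ P_in = P_out, so I_supply = 795.70/415 = 1.92 A.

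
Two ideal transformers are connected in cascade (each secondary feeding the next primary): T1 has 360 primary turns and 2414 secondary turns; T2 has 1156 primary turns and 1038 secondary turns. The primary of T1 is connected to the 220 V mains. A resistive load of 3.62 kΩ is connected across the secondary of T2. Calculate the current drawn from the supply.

After T1: V = 220.00 × 2414/360 = 1475.2 V.
After T2: V = 1475.2 × 1038/1156 = 1324.6 V.
I_load = 1324.6/3620 = 0.36592 A, so P_out = 1324.6 × 0.36592 = 484.71 W.
All ideal ⇒ P_in = P_out, so I_supply = 484.71/220 = 2.20 A.

I_supply ≈ 2.20 A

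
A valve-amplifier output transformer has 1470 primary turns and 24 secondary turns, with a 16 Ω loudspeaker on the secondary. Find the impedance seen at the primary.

Z_p = (N_p/N_s)² × Z_s = (1470/24)² × 16 = 60000 Ω.

Z_p ≈ 60000 Ω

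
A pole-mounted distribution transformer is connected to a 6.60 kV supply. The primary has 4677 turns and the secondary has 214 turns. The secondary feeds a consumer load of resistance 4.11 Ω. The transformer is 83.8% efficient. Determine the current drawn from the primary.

I_p ≈ 4.01 A

V_s = 6600 × 214/4677 = 301.99 V.
I_s = V_s/R = 301.99/4.11 = 73.477 A.
P_out = V_s I_s = 301.99 × 73.477 = 22189 W.
P_in = P_out/η = 22189/0.838 = 26479 W.
I_p = P_in/V_p = 26479/6600 = 4.01 A.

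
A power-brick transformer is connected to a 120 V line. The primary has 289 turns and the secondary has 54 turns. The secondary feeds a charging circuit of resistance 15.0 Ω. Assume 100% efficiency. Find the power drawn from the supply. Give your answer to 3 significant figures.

P ≈ 33.5 W

V_s = V_p × N_s/N_p = 120 × 54/289 = 22.422 V.
I_s = V_s/R = 22.422/15.0 = 1.4948 A.
I_p = I_s × N_s/N_p = 1.4948 × 54/289 = 0.27931 A.
P = V_p I_p = 120 × 0.27931 = 33.5 W.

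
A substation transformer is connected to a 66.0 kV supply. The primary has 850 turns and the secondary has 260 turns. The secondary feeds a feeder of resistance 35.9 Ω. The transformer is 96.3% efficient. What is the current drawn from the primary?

V_s = 66000 × 260/850 = 20188 V.
I_s = V_s/R = 20188/35.9 = 562.35 A.
P_out = V_s I_s = 20188 × 562.35 = 1.1353×10^7 W.
P_in = P_out/η = 1.1353×10^7/0.963 = 1.1789×10^7 W.
I_p = P_in/V_p = 1.1789×10^7/66000 = 179 A.

I_p ≈ 179 A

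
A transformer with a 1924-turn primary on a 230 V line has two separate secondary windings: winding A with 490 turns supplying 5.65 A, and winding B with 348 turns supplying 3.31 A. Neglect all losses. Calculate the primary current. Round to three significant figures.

V_A = 230 × 490/1924 = 58.576 V; V_B = 230 × 348/1924 = 41.601 V.
P_out = V_A I_A + V_B I_B = 58.576×5.65 + 41.601×3.31 = 330.95 + 137.70 = 468.65 W.
Ideal ⇒ P_in = P_out, so I_p = P_out/V_p = 468.65/230 = 2.04 A.

I_p ≈ 2.04 A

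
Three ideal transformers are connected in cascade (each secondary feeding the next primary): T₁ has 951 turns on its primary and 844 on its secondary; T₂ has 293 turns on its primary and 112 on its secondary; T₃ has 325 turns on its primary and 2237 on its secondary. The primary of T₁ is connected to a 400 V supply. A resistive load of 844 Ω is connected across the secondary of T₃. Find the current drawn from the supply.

I_supply ≈ 2.58 A

After T₁: V = 400.00 × 844/951 = 354.99 V.
After T₂: V = 354.99 × 112/293 = 135.70 V.
After T₃: V = 135.70 × 2237/325 = 934.02 V.
I_load = 934.02/844 = 1.1067 A, so P_out = 934.02 × 1.1067 = 1033.6 W.
All ideal ⇒ P_in = P_out, so I_supply = 1033.6/400 = 2.58 A.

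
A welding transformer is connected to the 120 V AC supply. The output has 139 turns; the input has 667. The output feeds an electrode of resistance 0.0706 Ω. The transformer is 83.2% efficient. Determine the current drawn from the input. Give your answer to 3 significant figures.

I_in ≈ 88.7 A

V_out = 120 × 139/667 = 25.007 V.
I_out = V_out/R = 25.007/0.0706 = 354.21 A.
P_out = V_out I_out = 25.007 × 354.21 = 8858.0 W.
P_in = P_out/η = 8858.0/0.832 = 10647 W.
I_in = P_in/V_in = 10647/120 = 88.7 A.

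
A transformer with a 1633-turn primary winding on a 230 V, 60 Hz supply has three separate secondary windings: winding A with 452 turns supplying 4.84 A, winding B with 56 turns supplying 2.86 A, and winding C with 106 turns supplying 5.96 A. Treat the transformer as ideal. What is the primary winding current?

V_A = 230 × 452/1633 = 63.662 V; V_B = 230 × 56/1633 = 7.8873 V; V_C = 230 × 106/1633 = 14.930 V.
P_out = V_A I_A + V_B I_B + V_C I_C = 63.662×4.84 + 7.8873×2.86 + 14.930×5.96 = 308.12 + 22.558 + 88.980 = 419.66 W.
Ideal ⇒ P_in = P_out, so I_p = P_out/V_p = 419.66/230 = 1.82 A.

I_p ≈ 1.82 A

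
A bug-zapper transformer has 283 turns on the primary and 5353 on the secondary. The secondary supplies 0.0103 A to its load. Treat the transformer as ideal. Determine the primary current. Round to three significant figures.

I_p ≈ 0.195 A

For an ideal transformer I_p/I_s = N_s/N_p, so I_p = 0.0103 × 5353/283 = 0.195 A.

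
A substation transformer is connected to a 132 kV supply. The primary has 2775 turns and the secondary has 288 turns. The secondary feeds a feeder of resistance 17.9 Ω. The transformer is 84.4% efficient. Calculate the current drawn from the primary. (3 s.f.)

V_s = 132000 × 288/2775 = 13699 V.
I_s = V_s/R = 13699/17.9 = 765.33 A.
P_out = V_s I_s = 13699 × 765.33 = 1.0485×10^7 W.
P_in = P_out/η = 1.0485×10^7/0.844 = 1.2423×10^7 W.
I_p = P_in/V_p = 1.2423×10^7/132000 = 94.1 A.

I_p ≈ 94.1 A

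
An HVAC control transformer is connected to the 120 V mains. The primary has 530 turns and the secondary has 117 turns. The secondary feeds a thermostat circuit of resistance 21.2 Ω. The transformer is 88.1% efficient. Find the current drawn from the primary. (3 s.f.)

I_p ≈ 0.313 A

V_s = 120 × 117/530 = 26.491 V.
I_s = V_s/R = 26.491/21.2 = 1.2496 A.
P_out = V_s I_s = 26.491 × 1.2496 = 33.101 W.
P_in = P_out/η = 33.101/0.881 = 37.573 W.
I_p = P_in/V_p = 37.573/120 = 0.313 A.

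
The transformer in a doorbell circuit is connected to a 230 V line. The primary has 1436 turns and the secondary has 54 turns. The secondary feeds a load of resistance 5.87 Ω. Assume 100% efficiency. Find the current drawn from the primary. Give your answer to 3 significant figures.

I_p ≈ 0.0554 A

V_s = V_p × N_s/N_p = 230 × 54/1436 = 8.6490 V.
I_s = V_s/R = 8.6490/5.87 = 1.4734 A.
For an ideal transformer I_p N_p = I_s N_s, so I_p = 1.4734 × 54/1436 = 0.0554 A.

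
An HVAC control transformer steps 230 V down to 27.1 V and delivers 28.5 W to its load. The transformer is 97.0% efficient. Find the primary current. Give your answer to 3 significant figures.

P_in = P_out/η = 28.5/0.970 = 29.381 W.
I_p = P_in/V_p = 29.381/230 = 0.128 A.

I_p ≈ 0.128 A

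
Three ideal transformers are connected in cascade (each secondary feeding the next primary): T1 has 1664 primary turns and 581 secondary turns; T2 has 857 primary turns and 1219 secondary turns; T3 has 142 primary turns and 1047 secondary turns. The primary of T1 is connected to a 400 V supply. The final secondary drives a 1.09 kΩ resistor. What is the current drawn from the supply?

After T1: V = 400.00 × 581/1664 = 139.66 V.
After T2: V = 139.66 × 1219/857 = 198.66 V.
After T3: V = 198.66 × 1047/142 = 1464.8 V.
I_load = 1464.8/1090 = 1.3438 A, so P_out = 1464.8 × 1.3438 = 1968.3 W.
All ideal ⇒ P_in = P_out, so I_supply = 1968.3/400 = 4.92 A.

I_supply ≈ 4.92 A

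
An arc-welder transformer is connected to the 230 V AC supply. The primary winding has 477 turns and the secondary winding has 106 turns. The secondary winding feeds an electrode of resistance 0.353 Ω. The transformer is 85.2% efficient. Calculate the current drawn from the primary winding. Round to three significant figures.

V_s = 230 × 106/477 = 51.111 V.
I_s = V_s/R = 51.111/0.353 = 144.79 A.
P_out = V_s I_s = 51.111 × 144.79 = 7400.4 W.
P_in = P_out/η = 7400.4/0.852 = 8685.9 W.
I_p = P_in/V_p = 8685.9/230 = 37.8 A.

I_p ≈ 37.8 A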